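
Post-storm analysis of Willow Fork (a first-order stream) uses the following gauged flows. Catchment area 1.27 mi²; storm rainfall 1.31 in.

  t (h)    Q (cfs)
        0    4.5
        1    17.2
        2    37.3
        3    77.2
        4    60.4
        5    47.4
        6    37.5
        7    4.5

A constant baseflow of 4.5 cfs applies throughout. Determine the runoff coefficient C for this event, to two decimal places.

C ≈ 0.23

ΣQ_DR = 250.0 cfs; V = ΣQ_DR·Δt = 9.000 × 10^5 ft³.
Runoff depth d = V / A = 0.3050 in.
C = d / P = 0.3050 / 1.31 = 0.23.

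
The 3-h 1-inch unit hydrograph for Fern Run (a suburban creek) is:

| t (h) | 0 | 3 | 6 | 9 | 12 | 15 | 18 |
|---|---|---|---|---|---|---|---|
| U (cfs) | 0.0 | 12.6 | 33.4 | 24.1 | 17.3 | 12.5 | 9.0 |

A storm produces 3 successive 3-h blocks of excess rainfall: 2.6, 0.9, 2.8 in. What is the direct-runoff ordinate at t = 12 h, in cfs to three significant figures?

Q ≈ 160 cfs

By discrete convolution, Q_j = Σ (P_i / 1 in) · U_{j−i}.
At t = 12 h (j=4): Q = (2.6/1)·17.3 + (0.9/1)·24.1 + (2.8/1)·33.4 = 160 cfs.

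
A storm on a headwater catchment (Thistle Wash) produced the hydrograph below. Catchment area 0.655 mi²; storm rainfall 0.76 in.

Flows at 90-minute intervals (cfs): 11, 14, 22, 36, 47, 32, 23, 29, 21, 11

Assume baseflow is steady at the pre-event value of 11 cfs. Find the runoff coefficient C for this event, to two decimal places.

ΣQ_DR = 136.0 cfs; V = ΣQ_DR·Δt = 7.344 × 10^5 ft³.
Runoff depth d = V / A = 0.4826 in.
C = d / P = 0.4826 / 0.76 = 0.64.

C ≈ 0.64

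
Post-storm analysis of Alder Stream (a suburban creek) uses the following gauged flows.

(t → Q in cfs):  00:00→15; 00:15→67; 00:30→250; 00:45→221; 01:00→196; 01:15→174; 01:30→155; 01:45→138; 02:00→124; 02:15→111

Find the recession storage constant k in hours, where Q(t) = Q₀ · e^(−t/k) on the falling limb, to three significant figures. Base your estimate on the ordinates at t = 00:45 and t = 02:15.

On the falling limb, Q drops from 221 to 111 cfs between t = 00:45 and t = 02:15 (Δt = 1.5 h).
k = −Δt / ln(Q₂/Q₁) = −1.5 / ln(111/221) = 2.18 h.

k ≈ 2.18 h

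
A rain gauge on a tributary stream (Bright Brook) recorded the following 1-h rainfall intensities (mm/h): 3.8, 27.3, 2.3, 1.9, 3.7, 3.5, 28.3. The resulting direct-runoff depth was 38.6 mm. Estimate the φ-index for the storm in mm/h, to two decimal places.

φ ≈ 8.50 mm/h

Only the 2 blocks with intensity above φ contribute runoff: 27.3, 28.3 mm/h.
Σ(I−φ)·Δt = d  ⇒  (27.3+28.3 − 2φ)·1 = 38.6
φ = (55.60 − 38.6/1) / 2 = 8.50 mm/h.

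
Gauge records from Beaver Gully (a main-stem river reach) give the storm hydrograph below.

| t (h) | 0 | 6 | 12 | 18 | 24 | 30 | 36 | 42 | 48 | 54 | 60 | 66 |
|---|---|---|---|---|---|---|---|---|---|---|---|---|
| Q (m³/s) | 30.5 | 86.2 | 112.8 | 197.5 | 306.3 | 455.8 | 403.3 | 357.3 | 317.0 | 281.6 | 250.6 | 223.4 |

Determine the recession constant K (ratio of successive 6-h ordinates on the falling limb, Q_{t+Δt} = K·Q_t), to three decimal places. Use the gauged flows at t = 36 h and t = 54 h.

K ≈ 0.887

Using the recession-limb readings at t = 36 h and t = 54 h: Q falls from 403.3 to 281.6 m³/s over 3 intervals.
K = (Q₂/Q₁)^(1/3) = (281.6/403.3)^(1/3) = 0.887.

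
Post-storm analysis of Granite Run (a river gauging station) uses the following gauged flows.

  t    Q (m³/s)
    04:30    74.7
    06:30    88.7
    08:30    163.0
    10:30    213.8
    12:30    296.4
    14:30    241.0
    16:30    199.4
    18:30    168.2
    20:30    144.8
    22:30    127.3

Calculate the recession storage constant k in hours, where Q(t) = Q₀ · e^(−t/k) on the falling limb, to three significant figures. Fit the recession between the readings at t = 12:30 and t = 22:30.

k ≈ 11.8 h

On the falling limb, Q drops from 296.4 to 127.3 m³/s between t = 12:30 and t = 22:30 (Δt = 10 h).
k = −Δt / ln(Q₂/Q₁) = −10 / ln(127.3/296.4) = 11.8 h.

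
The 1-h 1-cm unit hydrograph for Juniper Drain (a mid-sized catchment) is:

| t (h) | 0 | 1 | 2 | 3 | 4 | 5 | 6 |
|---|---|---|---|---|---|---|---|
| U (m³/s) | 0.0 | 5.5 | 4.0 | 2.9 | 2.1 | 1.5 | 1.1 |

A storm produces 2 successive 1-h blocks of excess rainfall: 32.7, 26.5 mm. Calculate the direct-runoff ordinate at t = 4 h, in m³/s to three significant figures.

By discrete convolution, Q_j = Σ (P_i / 10 mm) · U_{j−i}.
At t = 4 h (j=4): Q = (32.7/10)·2.1 + (26.5/10)·2.9 = 14.6 m³/s.

Q ≈ 14.6 m³/s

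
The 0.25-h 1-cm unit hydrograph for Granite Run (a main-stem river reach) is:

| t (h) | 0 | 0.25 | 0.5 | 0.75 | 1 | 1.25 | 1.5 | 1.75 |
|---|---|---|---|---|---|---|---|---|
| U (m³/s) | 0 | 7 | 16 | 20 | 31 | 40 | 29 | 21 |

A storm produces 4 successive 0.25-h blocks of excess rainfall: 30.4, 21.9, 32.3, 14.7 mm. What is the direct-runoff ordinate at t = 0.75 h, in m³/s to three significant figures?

Q ≈ 118 m³/s

By discrete convolution, Q_j = Σ (P_i / 10 mm) · U_{j−i}.
At t = 0.75 h (j=3): Q = (30.4/10)·20 + (21.9/10)·16 + (32.3/10)·7 + (14.7/10)·0 = 118 m³/s.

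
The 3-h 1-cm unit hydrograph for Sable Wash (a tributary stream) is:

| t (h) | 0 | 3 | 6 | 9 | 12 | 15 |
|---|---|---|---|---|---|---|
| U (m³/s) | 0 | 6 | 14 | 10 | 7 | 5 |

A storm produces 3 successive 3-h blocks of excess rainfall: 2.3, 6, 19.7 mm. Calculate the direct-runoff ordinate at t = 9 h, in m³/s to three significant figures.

Q ≈ 22.5 m³/s

By discrete convolution, Q_j = Σ (P_i / 10 mm) · U_{j−i}.
At t = 9 h (j=3): Q = (2.3/10)·10 + (6/10)·14 + (19.7/10)·6 = 22.5 m³/s.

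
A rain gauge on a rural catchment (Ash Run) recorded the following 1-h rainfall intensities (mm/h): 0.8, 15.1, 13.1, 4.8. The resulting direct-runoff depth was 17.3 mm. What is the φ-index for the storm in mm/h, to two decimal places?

Only the 2 blocks with intensity above φ contribute runoff: 15.1, 13.1 mm/h.
Σ(I−φ)·Δt = d  ⇒  (15.1+13.1 − 2φ)·1 = 17.3
φ = (28.20 − 17.3/1) / 2 = 5.45 mm/h.

φ ≈ 5.45 mm/h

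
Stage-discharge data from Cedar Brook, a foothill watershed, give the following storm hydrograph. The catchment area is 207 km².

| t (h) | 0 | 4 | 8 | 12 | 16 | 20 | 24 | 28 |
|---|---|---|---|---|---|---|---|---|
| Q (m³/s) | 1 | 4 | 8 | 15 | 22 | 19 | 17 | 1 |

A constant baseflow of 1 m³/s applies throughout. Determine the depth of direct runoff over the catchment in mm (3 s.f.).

Direct runoff: 0.0, 3.0, 7.0, 14.0, 21.0, 18.0, 16.0, 0.0 m³/s; ΣQ_DR = 79.00 m³/s.
V = ΣQ_DR · Δt = 79.00 × 14400 s = 1.138 × 10^6 m³.
Over A = 207 km², depth = V / A = 5.50 mm.

d ≈ 5.50 mm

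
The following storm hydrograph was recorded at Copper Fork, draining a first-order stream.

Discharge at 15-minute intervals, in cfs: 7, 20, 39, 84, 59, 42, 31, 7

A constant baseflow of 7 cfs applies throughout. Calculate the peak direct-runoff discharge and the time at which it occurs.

Q_p = 77.0 cfs at t = 0.75 h

Subtracting baseflow gives direct-runoff ordinates: 0.0, 13.0, 32.0, 77.0, 52.0, 35.0, 24.0, 0.0 cfs.
The maximum is 77.0 cfs, occurring at the reading for t = 0.75 h.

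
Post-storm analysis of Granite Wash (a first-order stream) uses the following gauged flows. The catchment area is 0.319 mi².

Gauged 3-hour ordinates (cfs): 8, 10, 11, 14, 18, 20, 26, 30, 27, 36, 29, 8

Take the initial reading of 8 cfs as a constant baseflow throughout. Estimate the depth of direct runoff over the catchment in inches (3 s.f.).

d ≈ 2.05 in

Direct runoff: 0.0, 2.0, 3.0, 6.0, 10.0, 12.0, 18.0, 22.0, 19.0, 28.0, 21.0, 0.0 cfs; ΣQ_DR = 141.0 cfs.
V = ΣQ_DR · Δt = 141.0 × 10800 s = 1.523 × 10^6 ft³.
Over A = 0.319 mi², depth = V / A = 2.05 in.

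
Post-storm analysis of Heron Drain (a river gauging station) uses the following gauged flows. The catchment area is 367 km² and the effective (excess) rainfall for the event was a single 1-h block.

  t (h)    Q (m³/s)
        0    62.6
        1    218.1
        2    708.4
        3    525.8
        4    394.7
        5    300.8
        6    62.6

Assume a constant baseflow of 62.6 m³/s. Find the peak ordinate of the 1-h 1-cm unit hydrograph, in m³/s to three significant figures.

Direct runoff: 0.0, 155.5, 645.8, 463.2, 332.1, 238.2, 0.0 m³/s; ΣQ_DR = 1835 m³/s, peak = 645.8 m³/s.
Runoff depth d = ΣQ_DR·Δt / A = 1835 × 3600 / (367 km²) = 18.00 mm.
The 1-cm UH is the DRH scaled by (10 mm)/d, so U_p = 645.8 × 10/18.00 = 359 m³/s.

U_p ≈ 359 m³/s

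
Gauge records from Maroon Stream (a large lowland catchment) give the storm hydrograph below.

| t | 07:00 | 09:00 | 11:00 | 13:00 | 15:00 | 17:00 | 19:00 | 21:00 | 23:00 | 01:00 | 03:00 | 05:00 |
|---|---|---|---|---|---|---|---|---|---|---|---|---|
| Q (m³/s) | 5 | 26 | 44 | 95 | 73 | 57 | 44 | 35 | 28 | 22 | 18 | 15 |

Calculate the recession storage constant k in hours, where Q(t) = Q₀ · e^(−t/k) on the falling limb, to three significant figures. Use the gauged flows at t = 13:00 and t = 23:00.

On the falling limb, Q drops from 95 to 28 m³/s between t = 13:00 and t = 23:00 (Δt = 10 h).
k = −Δt / ln(Q₂/Q₁) = −10 / ln(28/95) = 8.19 h.

k ≈ 8.19 h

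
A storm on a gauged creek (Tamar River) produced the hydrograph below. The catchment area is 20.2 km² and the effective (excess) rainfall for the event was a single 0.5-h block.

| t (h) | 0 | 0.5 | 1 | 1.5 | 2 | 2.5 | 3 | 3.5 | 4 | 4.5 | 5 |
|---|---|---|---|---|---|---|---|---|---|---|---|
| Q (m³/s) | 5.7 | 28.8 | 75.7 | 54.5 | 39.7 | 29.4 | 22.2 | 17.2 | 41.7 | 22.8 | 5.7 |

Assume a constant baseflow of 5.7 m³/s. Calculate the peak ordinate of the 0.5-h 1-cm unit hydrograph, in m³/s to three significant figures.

U_p ≈ 28.0 m³/s

Direct runoff: 0.0, 23.1, 70.0, 48.8, 34.0, 23.7, 16.5, 11.5, 36.0, 17.1, 0.0 m³/s; ΣQ_DR = 280.7 m³/s, peak = 70.0 m³/s.
Runoff depth d = ΣQ_DR·Δt / A = 280.7 × 1800 / (20.2 km²) = 25.01 mm.
The 1-cm UH is the DRH scaled by (10 mm)/d, so U_p = 70.0 × 10/25.01 = 28.0 m³/s.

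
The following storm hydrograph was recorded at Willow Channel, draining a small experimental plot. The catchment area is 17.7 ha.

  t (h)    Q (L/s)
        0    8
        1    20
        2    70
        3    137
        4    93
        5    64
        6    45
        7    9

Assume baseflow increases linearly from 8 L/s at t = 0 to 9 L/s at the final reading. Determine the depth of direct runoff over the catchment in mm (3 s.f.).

Direct runoff: 0.00, 11.86, 61.71, 128.57, 84.43, 55.29, 36.14, 0.00 L/s; ΣQ_DR = 378.0 L/s.
V = ΣQ_DR · Δt = 378.0 × 3600 s = 1.361 × 10^6 L.
Over A = 17.7 ha, depth = V / A = 7.69 mm.

d ≈ 7.69 mm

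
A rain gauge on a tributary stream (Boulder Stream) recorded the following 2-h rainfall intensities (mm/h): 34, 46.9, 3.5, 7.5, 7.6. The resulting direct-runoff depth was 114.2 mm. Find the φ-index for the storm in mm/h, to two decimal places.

Only the 2 blocks with intensity above φ contribute runoff: 34, 46.9 mm/h.
Σ(I−φ)·Δt = d  ⇒  (34+46.9 − 2φ)·2 = 114.2
φ = (80.90 − 114.2/2) / 2 = 11.90 mm/h.

φ ≈ 11.90 mm/h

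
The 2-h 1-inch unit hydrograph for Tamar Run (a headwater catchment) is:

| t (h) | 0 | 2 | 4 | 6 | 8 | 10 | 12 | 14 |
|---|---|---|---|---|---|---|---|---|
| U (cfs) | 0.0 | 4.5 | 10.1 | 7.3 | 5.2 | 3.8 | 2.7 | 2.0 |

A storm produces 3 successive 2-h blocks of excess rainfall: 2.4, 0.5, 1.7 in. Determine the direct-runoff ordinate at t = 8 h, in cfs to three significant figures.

Q ≈ 33.3 cfs

By discrete convolution, Q_j = Σ (P_i / 1 in) · U_{j−i}.
At t = 8 h (j=4): Q = (2.4/1)·5.2 + (0.5/1)·7.3 + (1.7/1)·10.1 = 33.3 cfs.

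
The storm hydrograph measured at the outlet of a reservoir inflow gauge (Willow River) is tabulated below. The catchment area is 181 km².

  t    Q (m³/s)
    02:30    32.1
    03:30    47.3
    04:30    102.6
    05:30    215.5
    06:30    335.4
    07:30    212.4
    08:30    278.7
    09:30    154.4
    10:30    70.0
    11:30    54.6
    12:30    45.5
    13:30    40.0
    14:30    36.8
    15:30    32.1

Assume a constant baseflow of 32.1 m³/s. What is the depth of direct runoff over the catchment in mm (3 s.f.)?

Direct runoff: 0.0, 15.2, 70.5, 183.4, 303.3, 180.3, 246.6, 122.3, 37.9, 22.5, 13.4, 7.9, 4.7, 0.0 m³/s; ΣQ_DR = 1208 m³/s.
V = ΣQ_DR · Δt = 1208 × 3600 s = 4.349 × 10^6 m³.
Over A = 181 km², depth = V / A = 24.0 mm.

d ≈ 24.0 mm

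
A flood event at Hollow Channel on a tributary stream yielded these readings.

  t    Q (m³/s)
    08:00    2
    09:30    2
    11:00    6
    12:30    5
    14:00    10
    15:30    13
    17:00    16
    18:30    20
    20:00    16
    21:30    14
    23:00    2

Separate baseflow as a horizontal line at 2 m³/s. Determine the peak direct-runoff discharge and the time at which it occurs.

Q_p = 18.0 m³/s at t = 18:30

Subtracting baseflow gives direct-runoff ordinates: 0.0, 0.0, 4.0, 3.0, 8.0, 11.0, 14.0, 18.0, 14.0, 12.0, 0.0 m³/s.
The maximum is 18.0 m³/s, occurring at the reading for t = 18:30.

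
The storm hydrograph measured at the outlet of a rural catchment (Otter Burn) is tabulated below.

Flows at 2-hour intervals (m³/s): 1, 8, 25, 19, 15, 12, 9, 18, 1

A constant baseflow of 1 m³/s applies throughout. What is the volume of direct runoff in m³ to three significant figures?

V ≈ 7.13 × 10^5 m³

Direct-runoff ordinates (Q − Q_b): 0.0, 7.0, 24.0, 18.0, 14.0, 11.0, 8.0, 17.0, 0.0 m³/s.
ΣQ_DR = 99.00 m³/s.
With Δt = 2 h = 7200 s, V = ΣQ_DR · Δt = 99.00 × 7200 = 7.13 × 10^5 m³.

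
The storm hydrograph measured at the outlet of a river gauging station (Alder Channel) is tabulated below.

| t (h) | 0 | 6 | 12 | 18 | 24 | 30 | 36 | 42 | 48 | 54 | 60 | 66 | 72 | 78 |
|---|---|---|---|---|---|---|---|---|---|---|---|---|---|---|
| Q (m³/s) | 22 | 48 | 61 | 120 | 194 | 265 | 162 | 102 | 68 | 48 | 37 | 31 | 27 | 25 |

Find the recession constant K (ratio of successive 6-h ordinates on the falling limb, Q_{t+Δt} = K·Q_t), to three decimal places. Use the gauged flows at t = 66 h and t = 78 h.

K ≈ 0.898

Using the recession-limb readings at t = 66 h and t = 78 h: Q falls from 31 to 25 m³/s over 2 intervals.
K = (Q₂/Q₁)^(1/2) = (25/31)^(1/2) = 0.898.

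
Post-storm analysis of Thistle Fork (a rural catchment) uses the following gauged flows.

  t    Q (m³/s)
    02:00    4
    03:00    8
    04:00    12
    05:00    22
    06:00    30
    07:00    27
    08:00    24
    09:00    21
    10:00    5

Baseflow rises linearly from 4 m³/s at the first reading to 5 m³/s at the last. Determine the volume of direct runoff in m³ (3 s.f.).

Direct-runoff ordinates (Q − Q_b): 0.00, 3.88, 7.75, 17.62, 25.50, 22.38, 19.25, 16.12, 0.00 m³/s.
ΣQ_DR = 112.5 m³/s.
With Δt = 1 h = 3600 s, V = ΣQ_DR · Δt = 112.5 × 3600 = 4.05 × 10^5 m³.

V ≈ 4.05 × 10^5 m³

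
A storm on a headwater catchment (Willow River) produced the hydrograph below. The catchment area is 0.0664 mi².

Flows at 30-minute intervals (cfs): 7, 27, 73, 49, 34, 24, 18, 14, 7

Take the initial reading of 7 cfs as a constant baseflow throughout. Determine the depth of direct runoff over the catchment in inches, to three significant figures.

Direct runoff: 0.0, 20.0, 66.0, 42.0, 27.0, 17.0, 11.0, 7.0, 0.0 cfs; ΣQ_DR = 190.0 cfs.
V = ΣQ_DR · Δt = 190.0 × 1800 s = 3.420 × 10^5 ft³.
Over A = 0.0664 mi², depth = V / A = 2.22 in.

d ≈ 2.22 in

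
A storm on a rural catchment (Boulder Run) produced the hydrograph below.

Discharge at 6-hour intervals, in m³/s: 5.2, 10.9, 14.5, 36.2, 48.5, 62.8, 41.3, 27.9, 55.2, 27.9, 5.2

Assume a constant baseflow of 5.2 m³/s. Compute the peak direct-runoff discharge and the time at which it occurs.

Q_p = 57.6 m³/s at t = 30 h

Subtracting baseflow gives direct-runoff ordinates: 0.0, 5.7, 9.3, 31.0, 43.3, 57.6, 36.1, 22.7, 50.0, 22.7, 0.0 m³/s.
The maximum is 57.6 m³/s, occurring at the reading for t = 30 h.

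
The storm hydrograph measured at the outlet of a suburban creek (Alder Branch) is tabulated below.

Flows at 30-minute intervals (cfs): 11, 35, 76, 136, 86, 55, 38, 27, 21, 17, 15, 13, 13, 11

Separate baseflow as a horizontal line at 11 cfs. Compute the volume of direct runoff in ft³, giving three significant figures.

Direct-runoff ordinates (Q − Q_b): 0.0, 24.0, 65.0, 125.0, 75.0, 44.0, 27.0, 16.0, 10.0, 6.0, 4.0, 2.0, 2.0, 0.0 cfs.
ΣQ_DR = 400.0 cfs.
With Δt = 0.5 h = 1800 s, V = ΣQ_DR · Δt = 400.0 × 1800 = 7.20 × 10^5 ft³.

V ≈ 7.20 × 10^5 ft³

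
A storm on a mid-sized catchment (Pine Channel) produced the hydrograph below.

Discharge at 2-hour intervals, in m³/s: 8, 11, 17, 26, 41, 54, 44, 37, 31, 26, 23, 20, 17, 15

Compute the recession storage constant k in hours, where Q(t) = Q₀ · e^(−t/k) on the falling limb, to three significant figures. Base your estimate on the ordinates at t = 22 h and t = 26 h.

On the falling limb, Q drops from 20 to 15 m³/s between t = 22 h and t = 26 h (Δt = 4 h).
k = −Δt / ln(Q₂/Q₁) = −4 / ln(15/20) = 13.9 h.

k ≈ 13.9 h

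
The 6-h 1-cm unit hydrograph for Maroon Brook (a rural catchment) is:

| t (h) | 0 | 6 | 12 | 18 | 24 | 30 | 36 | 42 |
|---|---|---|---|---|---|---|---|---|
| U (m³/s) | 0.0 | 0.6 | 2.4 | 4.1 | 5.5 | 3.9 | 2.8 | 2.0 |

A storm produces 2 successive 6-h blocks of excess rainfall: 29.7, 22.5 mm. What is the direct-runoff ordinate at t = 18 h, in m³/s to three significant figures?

Q ≈ 17.6 m³/s

By discrete convolution, Q_j = Σ (P_i / 10 mm) · U_{j−i}.
At t = 18 h (j=3): Q = (29.7/10)·4.1 + (22.5/10)·2.4 = 17.6 m³/s.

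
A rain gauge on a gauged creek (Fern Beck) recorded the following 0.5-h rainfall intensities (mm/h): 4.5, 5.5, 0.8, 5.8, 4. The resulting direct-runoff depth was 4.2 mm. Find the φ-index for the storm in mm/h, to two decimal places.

Only the 4 blocks with intensity above φ contribute runoff: 4.5, 5.5, 5.8, 4 mm/h.
Σ(I−φ)·Δt = d  ⇒  (4.5+5.5+5.8+4 − 4φ)·0.5 = 4.2
φ = (19.80 − 4.2/0.5) / 4 = 2.85 mm/h.

φ ≈ 2.85 mm/h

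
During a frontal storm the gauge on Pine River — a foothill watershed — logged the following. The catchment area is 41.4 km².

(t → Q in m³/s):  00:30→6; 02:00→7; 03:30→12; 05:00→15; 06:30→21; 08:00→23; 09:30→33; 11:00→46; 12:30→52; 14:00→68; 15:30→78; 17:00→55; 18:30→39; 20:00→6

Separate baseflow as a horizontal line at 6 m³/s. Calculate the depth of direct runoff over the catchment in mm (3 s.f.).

Direct runoff: 0.0, 1.0, 6.0, 9.0, 15.0, 17.0, 27.0, 40.0, 46.0, 62.0, 72.0, 49.0, 33.0, 0.0 m³/s; ΣQ_DR = 377.0 m³/s.
V = ΣQ_DR · Δt = 377.0 × 5400 s = 2.036 × 10^6 m³.
Over A = 41.4 km², depth = V / A = 49.2 mm.

d ≈ 49.2 mm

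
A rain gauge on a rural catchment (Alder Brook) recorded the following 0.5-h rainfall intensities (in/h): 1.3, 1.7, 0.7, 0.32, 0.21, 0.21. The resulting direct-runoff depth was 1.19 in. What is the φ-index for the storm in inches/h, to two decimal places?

Only the 3 blocks with intensity above φ contribute runoff: 1.3, 1.7, 0.7 in/h.
Σ(I−φ)·Δt = d  ⇒  (1.3+1.7+0.7 − 3φ)·0.5 = 1.19
φ = (3.700 − 1.19/0.5) / 3 = 0.44 in/h.

φ ≈ 0.44 in/h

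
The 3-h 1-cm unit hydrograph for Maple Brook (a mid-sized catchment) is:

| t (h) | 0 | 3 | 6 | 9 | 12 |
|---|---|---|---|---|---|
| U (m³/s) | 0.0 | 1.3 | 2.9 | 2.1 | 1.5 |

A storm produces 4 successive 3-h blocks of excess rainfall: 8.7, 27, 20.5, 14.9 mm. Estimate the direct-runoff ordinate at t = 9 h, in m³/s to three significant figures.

Q ≈ 12.3 m³/s

By discrete convolution, Q_j = Σ (P_i / 10 mm) · U_{j−i}.
At t = 9 h (j=3): Q = (8.7/10)·2.1 + (27/10)·2.9 + (20.5/10)·1.3 + (14.9/10)·0.0 = 12.3 m³/s.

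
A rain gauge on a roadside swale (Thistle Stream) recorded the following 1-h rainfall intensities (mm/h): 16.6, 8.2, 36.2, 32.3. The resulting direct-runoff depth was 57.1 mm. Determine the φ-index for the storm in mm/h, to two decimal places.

Only the 3 blocks with intensity above φ contribute runoff: 16.6, 36.2, 32.3 mm/h.
Σ(I−φ)·Δt = d  ⇒  (16.6+36.2+32.3 − 3φ)·1 = 57.1
φ = (85.10 − 57.1/1) / 3 = 9.33 mm/h.

φ ≈ 9.33 mm/h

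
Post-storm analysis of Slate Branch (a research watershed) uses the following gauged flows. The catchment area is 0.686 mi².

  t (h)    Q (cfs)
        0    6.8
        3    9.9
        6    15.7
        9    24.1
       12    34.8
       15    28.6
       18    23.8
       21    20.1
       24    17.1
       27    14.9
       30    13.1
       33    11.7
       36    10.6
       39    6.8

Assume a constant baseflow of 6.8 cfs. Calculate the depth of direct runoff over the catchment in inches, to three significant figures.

d ≈ 0.968 in

Direct runoff: 0.0, 3.1, 8.9, 17.3, 28.0, 21.8, 17.0, 13.3, 10.3, 8.1, 6.3, 4.9, 3.8, 0.0 cfs; ΣQ_DR = 142.8 cfs.
V = ΣQ_DR · Δt = 142.8 × 10800 s = 1.542 × 10^6 ft³.
Over A = 0.686 mi², depth = V / A = 0.968 in.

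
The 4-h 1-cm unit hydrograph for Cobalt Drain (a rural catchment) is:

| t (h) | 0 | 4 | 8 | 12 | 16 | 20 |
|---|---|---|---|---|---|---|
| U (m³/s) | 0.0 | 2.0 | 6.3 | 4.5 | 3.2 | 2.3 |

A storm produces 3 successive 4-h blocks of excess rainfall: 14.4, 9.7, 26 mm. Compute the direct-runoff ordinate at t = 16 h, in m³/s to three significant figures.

By discrete convolution, Q_j = Σ (P_i / 10 mm) · U_{j−i}.
At t = 16 h (j=4): Q = (14.4/10)·3.2 + (9.7/10)·4.5 + (26/10)·6.3 = 25.4 m³/s.

Q ≈ 25.4 m³/s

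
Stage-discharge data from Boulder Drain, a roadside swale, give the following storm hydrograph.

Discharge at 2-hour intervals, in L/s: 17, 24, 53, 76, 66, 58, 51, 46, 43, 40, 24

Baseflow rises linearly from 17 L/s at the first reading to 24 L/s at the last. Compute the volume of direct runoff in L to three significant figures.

Direct-runoff ordinates (Q − Q_b): 0.00, 6.30, 34.60, 56.90, 46.20, 37.50, 29.80, 24.10, 20.40, 16.70, 0.00 L/s.
ΣQ_DR = 272.5 L/s.
With Δt = 2 h = 7200 s, V = ΣQ_DR · Δt = 272.5 × 7200 = 1.96 × 10^6 L.

V ≈ 1.96 × 10^6 L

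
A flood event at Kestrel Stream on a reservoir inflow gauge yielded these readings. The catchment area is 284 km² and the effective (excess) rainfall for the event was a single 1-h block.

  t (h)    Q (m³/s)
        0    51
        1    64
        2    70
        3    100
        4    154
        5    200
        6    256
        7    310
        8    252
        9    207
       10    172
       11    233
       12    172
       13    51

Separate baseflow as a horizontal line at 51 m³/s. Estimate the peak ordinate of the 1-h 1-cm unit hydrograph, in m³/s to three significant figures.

U_p ≈ 129 m³/s

Direct runoff: 0.0, 13.0, 19.0, 49.0, 103.0, 149.0, 205.0, 259.0, 201.0, 156.0, 121.0, 182.0, 121.0, 0.0 m³/s; ΣQ_DR = 1578 m³/s, peak = 259.0 m³/s.
Runoff depth d = ΣQ_DR·Δt / A = 1578 × 3600 / (284 km²) = 20.00 mm.
The 1-cm UH is the DRH scaled by (10 mm)/d, so U_p = 259.0 × 10/20.00 = 129 m³/s.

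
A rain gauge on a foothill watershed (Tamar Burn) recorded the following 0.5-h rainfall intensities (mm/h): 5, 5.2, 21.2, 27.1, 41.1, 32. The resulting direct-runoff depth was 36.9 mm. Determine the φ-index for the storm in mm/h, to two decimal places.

Only the 4 blocks with intensity above φ contribute runoff: 21.2, 27.1, 41.1, 32 mm/h.
Σ(I−φ)·Δt = d  ⇒  (21.2+27.1+41.1+32 − 4φ)·0.5 = 36.9
φ = (121.4 − 36.9/0.5) / 4 = 11.90 mm/h.

φ ≈ 11.90 mm/h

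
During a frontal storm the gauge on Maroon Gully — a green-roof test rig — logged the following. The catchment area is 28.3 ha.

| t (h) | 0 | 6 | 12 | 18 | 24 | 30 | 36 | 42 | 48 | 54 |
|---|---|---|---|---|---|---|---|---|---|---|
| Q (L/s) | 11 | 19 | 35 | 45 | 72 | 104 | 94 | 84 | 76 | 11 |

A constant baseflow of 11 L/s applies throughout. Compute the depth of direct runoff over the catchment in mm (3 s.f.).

d ≈ 33.7 mm

Direct runoff: 0.0, 8.0, 24.0, 34.0, 61.0, 93.0, 83.0, 73.0, 65.0, 0.0 L/s; ΣQ_DR = 441.0 L/s.
V = ΣQ_DR · Δt = 441.0 × 21600 s = 9.526 × 10^6 L.
Over A = 28.3 ha, depth = V / A = 33.7 mm.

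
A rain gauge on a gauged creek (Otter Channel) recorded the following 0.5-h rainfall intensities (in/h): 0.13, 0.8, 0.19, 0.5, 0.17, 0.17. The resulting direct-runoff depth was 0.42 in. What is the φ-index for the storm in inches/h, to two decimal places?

Only the 2 blocks with intensity above φ contribute runoff: 0.8, 0.5 in/h.
Σ(I−φ)·Δt = d  ⇒  (0.8+0.5 − 2φ)·0.5 = 0.42
φ = (1.300 − 0.42/0.5) / 2 = 0.23 in/h.

φ ≈ 0.23 in/h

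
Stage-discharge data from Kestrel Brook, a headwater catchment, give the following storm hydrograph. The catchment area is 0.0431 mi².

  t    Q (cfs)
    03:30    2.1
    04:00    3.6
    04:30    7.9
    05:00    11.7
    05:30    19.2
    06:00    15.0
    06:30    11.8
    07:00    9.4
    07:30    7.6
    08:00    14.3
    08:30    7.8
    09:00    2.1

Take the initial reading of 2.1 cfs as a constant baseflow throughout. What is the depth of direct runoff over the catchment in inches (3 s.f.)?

d ≈ 1.57 in

Direct runoff: 0.0, 1.5, 5.8, 9.6, 17.1, 12.9, 9.7, 7.3, 5.5, 12.2, 5.7, 0.0 cfs; ΣQ_DR = 87.30 cfs.
V = ΣQ_DR · Δt = 87.30 × 1800 s = 1.571 × 10^5 ft³.
Over A = 0.0431 mi², depth = V / A = 1.57 in.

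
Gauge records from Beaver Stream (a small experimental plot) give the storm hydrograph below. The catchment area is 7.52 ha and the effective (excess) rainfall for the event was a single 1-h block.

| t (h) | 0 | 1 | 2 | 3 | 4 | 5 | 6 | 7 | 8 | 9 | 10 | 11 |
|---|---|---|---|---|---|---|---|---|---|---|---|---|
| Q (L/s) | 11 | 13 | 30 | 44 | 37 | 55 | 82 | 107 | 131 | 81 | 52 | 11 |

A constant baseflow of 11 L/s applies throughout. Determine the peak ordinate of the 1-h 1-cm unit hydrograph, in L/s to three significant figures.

Direct runoff: 0.0, 2.0, 19.0, 33.0, 26.0, 44.0, 71.0, 96.0, 120.0, 70.0, 41.0, 0.0 L/s; ΣQ_DR = 522.0 L/s, peak = 120.0 L/s.
Runoff depth d = ΣQ_DR·Δt / A = 522.0 × 3600 / (7.52 ha) = 24.99 mm.
The 1-cm UH is the DRH scaled by (10 mm)/d, so U_p = 120.0 × 10/24.99 = 48.0 L/s.

U_p ≈ 48.0 L/s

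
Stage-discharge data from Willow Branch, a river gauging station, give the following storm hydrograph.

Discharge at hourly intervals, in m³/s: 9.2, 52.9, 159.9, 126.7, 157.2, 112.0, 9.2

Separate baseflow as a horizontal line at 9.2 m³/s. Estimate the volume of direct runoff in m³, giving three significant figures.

V ≈ 2.03 × 10^6 m³

Direct-runoff ordinates (Q − Q_b): 0.0, 43.7, 150.7, 117.5, 148.0, 102.8, 0.0 m³/s.
ΣQ_DR = 562.7 m³/s.
With Δt = 1 h = 3600 s, V = ΣQ_DR · Δt = 562.7 × 3600 = 2.03 × 10^6 m³.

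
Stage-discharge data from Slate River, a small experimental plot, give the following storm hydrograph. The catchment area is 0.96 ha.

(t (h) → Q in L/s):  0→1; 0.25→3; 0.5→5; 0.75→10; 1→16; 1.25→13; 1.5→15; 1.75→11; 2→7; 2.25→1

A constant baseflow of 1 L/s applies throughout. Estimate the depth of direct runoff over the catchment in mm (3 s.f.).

d ≈ 6.75 mm

Direct runoff: 0.0, 2.0, 4.0, 9.0, 15.0, 12.0, 14.0, 10.0, 6.0, 0.0 L/s; ΣQ_DR = 72.00 L/s.
V = ΣQ_DR · Δt = 72.00 × 900 s = 64800 L.
Over A = 0.96 ha, depth = V / A = 6.75 mm.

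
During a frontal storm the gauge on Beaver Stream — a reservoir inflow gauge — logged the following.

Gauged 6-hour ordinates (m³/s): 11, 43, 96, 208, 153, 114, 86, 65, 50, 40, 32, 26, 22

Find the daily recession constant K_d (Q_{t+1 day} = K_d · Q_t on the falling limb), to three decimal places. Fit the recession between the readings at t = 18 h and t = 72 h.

K_d ≈ 0.368

Between t = 18 h and t = 72 h the flow falls from 208 to 22 m³/s over 9×6 h = 54 h.
Per-interval ratio K = (22/208)^(1/9) = 0.7791; K_d = K^(24/6) = 0.368.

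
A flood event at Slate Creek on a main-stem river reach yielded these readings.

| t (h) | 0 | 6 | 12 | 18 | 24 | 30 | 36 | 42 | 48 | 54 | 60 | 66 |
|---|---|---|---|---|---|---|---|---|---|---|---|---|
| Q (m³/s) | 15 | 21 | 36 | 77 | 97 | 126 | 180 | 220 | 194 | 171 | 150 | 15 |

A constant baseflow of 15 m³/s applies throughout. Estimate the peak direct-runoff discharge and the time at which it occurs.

Q_p = 205.0 m³/s at t = 42 h

Subtracting baseflow gives direct-runoff ordinates: 0.0, 6.0, 21.0, 62.0, 82.0, 111.0, 165.0, 205.0, 179.0, 156.0, 135.0, 0.0 m³/s.
The maximum is 205.0 m³/s, occurring at the reading for t = 42 h.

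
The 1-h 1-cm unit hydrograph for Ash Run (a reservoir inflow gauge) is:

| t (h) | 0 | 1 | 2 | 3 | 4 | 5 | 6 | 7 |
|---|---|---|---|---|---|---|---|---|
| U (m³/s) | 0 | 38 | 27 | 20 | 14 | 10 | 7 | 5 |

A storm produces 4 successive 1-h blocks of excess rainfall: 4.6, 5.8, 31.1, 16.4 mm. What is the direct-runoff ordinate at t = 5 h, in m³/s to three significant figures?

By discrete convolution, Q_j = Σ (P_i / 10 mm) · U_{j−i}.
At t = 5 h (j=5): Q = (4.6/10)·10 + (5.8/10)·14 + (31.1/10)·20 + (16.4/10)·27 = 119 m³/s.

Q ≈ 119 m³/s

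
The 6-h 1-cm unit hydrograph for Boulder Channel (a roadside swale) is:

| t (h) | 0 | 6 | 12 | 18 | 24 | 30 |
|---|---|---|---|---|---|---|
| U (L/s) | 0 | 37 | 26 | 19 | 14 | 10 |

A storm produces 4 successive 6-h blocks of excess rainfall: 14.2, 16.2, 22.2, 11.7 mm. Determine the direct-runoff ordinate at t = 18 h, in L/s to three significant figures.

Q ≈ 151 L/s

By discrete convolution, Q_j = Σ (P_i / 10 mm) · U_{j−i}.
At t = 18 h (j=3): Q = (14.2/10)·19 + (16.2/10)·26 + (22.2/10)·37 + (11.7/10)·0 = 151 L/s.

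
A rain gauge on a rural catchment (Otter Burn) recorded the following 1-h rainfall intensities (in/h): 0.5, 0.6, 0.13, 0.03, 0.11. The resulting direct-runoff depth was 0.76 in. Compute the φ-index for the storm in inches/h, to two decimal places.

φ ≈ 0.17 in/h

Only the 2 blocks with intensity above φ contribute runoff: 0.5, 0.6 in/h.
Σ(I−φ)·Δt = d  ⇒  (0.5+0.6 − 2φ)·1 = 0.76
φ = (1.100 − 0.76/1) / 2 = 0.17 in/h.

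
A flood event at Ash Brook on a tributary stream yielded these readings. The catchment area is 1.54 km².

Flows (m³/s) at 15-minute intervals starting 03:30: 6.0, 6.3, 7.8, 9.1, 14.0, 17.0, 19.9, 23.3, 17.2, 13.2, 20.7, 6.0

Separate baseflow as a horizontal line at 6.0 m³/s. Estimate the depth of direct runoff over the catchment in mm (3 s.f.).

d ≈ 51.7 mm

Direct runoff: 0.0, 0.3, 1.8, 3.1, 8.0, 11.0, 13.9, 17.3, 11.2, 7.2, 14.7, 0.0 m³/s; ΣQ_DR = 88.50 m³/s.
V = ΣQ_DR · Δt = 88.50 × 900 s = 79650 m³.
Over A = 1.54 km², depth = V / A = 51.7 mm.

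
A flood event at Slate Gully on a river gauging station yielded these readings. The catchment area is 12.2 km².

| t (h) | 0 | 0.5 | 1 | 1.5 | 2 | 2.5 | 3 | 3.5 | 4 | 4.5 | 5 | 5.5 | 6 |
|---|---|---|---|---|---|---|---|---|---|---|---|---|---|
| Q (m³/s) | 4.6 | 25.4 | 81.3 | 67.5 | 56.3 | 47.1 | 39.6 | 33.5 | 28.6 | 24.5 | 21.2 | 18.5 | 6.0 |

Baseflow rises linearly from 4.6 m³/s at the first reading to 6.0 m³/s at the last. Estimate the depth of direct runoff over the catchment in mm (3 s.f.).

d ≈ 56.8 mm

Direct runoff: 0.00, 20.68, 76.47, 62.55, 51.23, 41.92, 34.30, 28.08, 23.07, 18.85, 15.43, 12.62, 0.00 m³/s; ΣQ_DR = 385.2 m³/s.
V = ΣQ_DR · Δt = 385.2 × 1800 s = 6.934 × 10^5 m³.
Over A = 12.2 km², depth = V / A = 56.8 mm.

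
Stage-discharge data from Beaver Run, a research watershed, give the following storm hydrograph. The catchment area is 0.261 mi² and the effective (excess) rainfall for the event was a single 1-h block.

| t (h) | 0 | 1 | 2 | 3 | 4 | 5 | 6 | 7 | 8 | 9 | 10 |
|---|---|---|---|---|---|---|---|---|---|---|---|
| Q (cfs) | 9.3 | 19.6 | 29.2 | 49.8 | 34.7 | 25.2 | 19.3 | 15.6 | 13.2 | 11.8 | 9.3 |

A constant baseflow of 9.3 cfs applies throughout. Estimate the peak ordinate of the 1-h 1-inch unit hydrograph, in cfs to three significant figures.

U_p ≈ 50.6 cfs

Direct runoff: 0.0, 10.3, 19.9, 40.5, 25.4, 15.9, 10.0, 6.3, 3.9, 2.5, 0.0 cfs; ΣQ_DR = 134.7 cfs, peak = 40.5 cfs.
Runoff depth d = ΣQ_DR·Δt / A = 134.7 × 3600 / (0.261 mi²) = 0.7997 in.
The 1-inch UH is the DRH scaled by (1 in)/d, so U_p = 40.5 × 1/0.7997 = 50.6 cfs.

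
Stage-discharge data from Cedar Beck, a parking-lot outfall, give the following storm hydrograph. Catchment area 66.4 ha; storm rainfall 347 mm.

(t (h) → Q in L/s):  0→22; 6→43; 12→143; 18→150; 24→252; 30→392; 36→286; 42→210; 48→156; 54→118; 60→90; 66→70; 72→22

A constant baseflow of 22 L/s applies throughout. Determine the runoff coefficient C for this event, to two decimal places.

C ≈ 0.16

ΣQ_DR = 1668 L/s; V = ΣQ_DR·Δt = 3.603 × 10^7 L.
Runoff depth d = V / A = 54.26 mm.
C = d / P = 54.26 / 347 = 0.16.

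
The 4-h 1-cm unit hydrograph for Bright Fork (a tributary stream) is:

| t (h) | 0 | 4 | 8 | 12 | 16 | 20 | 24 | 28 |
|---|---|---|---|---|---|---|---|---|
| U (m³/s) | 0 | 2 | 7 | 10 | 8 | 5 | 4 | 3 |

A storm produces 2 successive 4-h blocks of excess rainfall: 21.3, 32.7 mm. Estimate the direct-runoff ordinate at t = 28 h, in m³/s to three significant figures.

By discrete convolution, Q_j = Σ (P_i / 10 mm) · U_{j−i}.
At t = 28 h (j=7): Q = (21.3/10)·3 + (32.7/10)·4 = 19.5 m³/s.

Q ≈ 19.5 m³/s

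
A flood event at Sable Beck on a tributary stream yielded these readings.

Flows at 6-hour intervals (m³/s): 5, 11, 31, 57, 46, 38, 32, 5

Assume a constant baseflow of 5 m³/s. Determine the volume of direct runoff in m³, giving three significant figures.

Direct-runoff ordinates (Q − Q_b): 0.0, 6.0, 26.0, 52.0, 41.0, 33.0, 27.0, 0.0 m³/s.
ΣQ_DR = 185.0 m³/s.
With Δt = 6 h = 21600 s, V = ΣQ_DR · Δt = 185.0 × 21600 = 4.00 × 10^6 m³.

V ≈ 4.00 × 10^6 m³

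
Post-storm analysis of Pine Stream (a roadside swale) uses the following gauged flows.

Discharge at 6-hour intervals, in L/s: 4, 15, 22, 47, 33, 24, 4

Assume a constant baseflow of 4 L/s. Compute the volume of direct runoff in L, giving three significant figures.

V ≈ 2.61 × 10^6 L

Direct-runoff ordinates (Q − Q_b): 0.0, 11.0, 18.0, 43.0, 29.0, 20.0, 0.0 L/s.
ΣQ_DR = 121.0 L/s.
With Δt = 6 h = 21600 s, V = ΣQ_DR · Δt = 121.0 × 21600 = 2.61 × 10^6 L.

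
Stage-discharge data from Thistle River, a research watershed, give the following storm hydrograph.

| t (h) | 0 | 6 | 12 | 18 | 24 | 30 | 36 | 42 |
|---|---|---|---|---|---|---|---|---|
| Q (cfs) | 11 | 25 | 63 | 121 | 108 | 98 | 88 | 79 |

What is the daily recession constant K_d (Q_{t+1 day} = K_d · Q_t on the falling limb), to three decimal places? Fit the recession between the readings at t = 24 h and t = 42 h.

Between t = 24 h and t = 42 h the flow falls from 108 to 79 cfs over 3×6 h = 18 h.
Per-interval ratio K = (79/108)^(1/3) = 0.9010; K_d = K^(24/6) = 0.659.

K_d ≈ 0.659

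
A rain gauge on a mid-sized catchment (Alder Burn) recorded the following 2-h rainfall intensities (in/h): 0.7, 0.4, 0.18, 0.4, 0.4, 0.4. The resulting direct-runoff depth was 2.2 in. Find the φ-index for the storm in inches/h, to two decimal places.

φ ≈ 0.24 in/h

Only the 5 blocks with intensity above φ contribute runoff: 0.7, 0.4, 0.4, 0.4, 0.4 in/h.
Σ(I−φ)·Δt = d  ⇒  (0.7+0.4+0.4+0.4+0.4 − 5φ)·2 = 2.2
φ = (2.300 − 2.2/2) / 5 = 0.24 in/h.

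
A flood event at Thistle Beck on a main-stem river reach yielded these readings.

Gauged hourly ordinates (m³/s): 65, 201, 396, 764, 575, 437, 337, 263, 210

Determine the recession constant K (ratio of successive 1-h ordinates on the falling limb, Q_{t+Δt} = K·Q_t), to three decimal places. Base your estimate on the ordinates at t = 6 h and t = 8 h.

Using the recession-limb readings at t = 6 h and t = 8 h: Q falls from 337 to 210 m³/s over 2 intervals.
K = (Q₂/Q₁)^(1/2) = (210/337)^(1/2) = 0.789.

K ≈ 0.789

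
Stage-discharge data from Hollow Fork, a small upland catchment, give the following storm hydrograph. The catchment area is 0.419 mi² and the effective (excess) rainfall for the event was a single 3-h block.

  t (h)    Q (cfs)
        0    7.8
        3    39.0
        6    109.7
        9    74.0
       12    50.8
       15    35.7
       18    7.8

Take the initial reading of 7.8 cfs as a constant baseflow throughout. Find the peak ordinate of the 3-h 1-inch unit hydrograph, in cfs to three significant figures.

U_p ≈ 34.0 cfs

Direct runoff: 0.0, 31.2, 101.9, 66.2, 43.0, 27.9, 0.0 cfs; ΣQ_DR = 270.2 cfs, peak = 101.9 cfs.
Runoff depth d = ΣQ_DR·Δt / A = 270.2 × 10800 / (0.419 mi²) = 2.998 in.
The 1-inch UH is the DRH scaled by (1 in)/d, so U_p = 101.9 × 1/2.998 = 34.0 cfs.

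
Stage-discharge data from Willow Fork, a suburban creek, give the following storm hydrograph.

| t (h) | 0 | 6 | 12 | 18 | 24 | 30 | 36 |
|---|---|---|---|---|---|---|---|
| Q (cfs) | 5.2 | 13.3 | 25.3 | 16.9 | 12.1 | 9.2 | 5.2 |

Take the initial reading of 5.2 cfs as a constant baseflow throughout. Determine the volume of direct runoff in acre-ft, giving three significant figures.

V ≈ 25.2 acre-ft

Direct-runoff ordinates (Q − Q_b): 0.0, 8.1, 20.1, 11.7, 6.9, 4.0, 0.0 cfs.
ΣQ_DR = 50.80 cfs.
With Δt = 6 h = 21600 s, V = ΣQ_DR · Δt = 50.80 × 21600 = 1.10 × 10^6 ft³ = 25.2 acre-ft.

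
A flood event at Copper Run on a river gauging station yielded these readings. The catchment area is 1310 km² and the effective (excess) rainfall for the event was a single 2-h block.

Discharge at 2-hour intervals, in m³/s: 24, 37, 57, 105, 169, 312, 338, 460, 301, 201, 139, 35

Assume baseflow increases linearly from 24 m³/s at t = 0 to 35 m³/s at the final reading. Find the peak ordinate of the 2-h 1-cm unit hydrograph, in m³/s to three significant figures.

Direct runoff: 0.00, 12.00, 31.00, 78.00, 141.00, 283.00, 308.00, 429.00, 269.00, 168.00, 105.00, 0.00 m³/s; ΣQ_DR = 1824 m³/s, peak = 429.00 m³/s.
Runoff depth d = ΣQ_DR·Δt / A = 1824 × 7200 / (1310 km²) = 10.03 mm.
The 1-cm UH is the DRH scaled by (10 mm)/d, so U_p = 429.00 × 10/10.03 = 428 m³/s.

U_p ≈ 428 m³/s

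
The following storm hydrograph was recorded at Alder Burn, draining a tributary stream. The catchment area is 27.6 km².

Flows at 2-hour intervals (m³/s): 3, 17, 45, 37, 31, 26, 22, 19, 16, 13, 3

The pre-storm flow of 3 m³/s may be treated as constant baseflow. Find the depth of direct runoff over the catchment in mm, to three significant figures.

d ≈ 51.9 mm

Direct runoff: 0.0, 14.0, 42.0, 34.0, 28.0, 23.0, 19.0, 16.0, 13.0, 10.0, 0.0 m³/s; ΣQ_DR = 199.0 m³/s.
V = ΣQ_DR · Δt = 199.0 × 7200 s = 1.433 × 10^6 m³.
Over A = 27.6 km², depth = V / A = 51.9 mm.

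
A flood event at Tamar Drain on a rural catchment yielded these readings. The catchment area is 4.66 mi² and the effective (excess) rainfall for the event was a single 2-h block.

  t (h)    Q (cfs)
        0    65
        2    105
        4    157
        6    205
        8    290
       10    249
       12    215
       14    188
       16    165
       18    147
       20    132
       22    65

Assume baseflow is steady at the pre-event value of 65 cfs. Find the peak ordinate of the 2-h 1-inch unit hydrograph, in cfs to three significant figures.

U_p ≈ 281 cfs

Direct runoff: 0.0, 40.0, 92.0, 140.0, 225.0, 184.0, 150.0, 123.0, 100.0, 82.0, 67.0, 0.0 cfs; ΣQ_DR = 1203 cfs, peak = 225.0 cfs.
Runoff depth d = ΣQ_DR·Δt / A = 1203 × 7200 / (4.66 mi²) = 0.8001 in.
The 1-inch UH is the DRH scaled by (1 in)/d, so U_p = 225.0 × 1/0.8001 = 281 cfs.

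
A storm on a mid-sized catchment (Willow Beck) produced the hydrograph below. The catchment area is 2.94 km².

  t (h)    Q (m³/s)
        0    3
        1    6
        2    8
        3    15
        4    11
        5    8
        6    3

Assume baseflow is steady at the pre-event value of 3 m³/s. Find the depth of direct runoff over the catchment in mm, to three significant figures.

Direct runoff: 0.0, 3.0, 5.0, 12.0, 8.0, 5.0, 0.0 m³/s; ΣQ_DR = 33.00 m³/s.
V = ΣQ_DR · Δt = 33.00 × 3600 s = 1.188 × 10^5 m³.
Over A = 2.94 km², depth = V / A = 40.4 mm.

d ≈ 40.4 mm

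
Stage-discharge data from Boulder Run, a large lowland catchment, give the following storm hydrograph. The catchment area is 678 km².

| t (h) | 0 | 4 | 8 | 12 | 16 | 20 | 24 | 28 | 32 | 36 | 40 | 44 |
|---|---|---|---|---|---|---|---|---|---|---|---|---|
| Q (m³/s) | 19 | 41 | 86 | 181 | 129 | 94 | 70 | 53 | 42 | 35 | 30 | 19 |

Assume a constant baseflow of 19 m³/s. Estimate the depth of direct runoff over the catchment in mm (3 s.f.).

Direct runoff: 0.0, 22.0, 67.0, 162.0, 110.0, 75.0, 51.0, 34.0, 23.0, 16.0, 11.0, 0.0 m³/s; ΣQ_DR = 571.0 m³/s.
V = ΣQ_DR · Δt = 571.0 × 14400 s = 8.222 × 10^6 m³.
Over A = 678 km², depth = V / A = 12.1 mm.

d ≈ 12.1 mm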